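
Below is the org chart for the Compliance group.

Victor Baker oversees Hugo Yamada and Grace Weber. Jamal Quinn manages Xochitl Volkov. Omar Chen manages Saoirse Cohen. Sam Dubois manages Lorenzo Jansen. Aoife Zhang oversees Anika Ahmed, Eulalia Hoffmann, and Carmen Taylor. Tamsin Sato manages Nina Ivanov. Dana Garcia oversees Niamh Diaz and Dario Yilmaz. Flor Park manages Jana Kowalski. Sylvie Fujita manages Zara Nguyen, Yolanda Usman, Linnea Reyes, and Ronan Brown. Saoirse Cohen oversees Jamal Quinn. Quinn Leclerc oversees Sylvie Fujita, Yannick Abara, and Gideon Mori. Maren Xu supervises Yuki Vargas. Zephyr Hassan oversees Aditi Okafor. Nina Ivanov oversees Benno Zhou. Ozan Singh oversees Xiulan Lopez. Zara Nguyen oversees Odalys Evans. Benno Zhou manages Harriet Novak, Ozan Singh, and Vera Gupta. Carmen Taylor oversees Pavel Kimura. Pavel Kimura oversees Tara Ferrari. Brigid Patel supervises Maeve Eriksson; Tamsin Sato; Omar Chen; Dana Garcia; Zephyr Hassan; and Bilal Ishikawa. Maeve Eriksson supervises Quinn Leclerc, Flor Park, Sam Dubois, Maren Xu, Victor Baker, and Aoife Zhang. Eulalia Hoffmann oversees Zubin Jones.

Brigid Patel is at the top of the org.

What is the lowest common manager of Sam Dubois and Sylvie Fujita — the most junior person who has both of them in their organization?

Maeve Eriksson

Sam Dubois's chain of managers is Maeve Eriksson, Brigid Patel. Sylvie Fujita's chain of managers is Quinn Leclerc, Maeve Eriksson, Brigid Patel. The first manager that appears in both chains is Maeve Eriksson.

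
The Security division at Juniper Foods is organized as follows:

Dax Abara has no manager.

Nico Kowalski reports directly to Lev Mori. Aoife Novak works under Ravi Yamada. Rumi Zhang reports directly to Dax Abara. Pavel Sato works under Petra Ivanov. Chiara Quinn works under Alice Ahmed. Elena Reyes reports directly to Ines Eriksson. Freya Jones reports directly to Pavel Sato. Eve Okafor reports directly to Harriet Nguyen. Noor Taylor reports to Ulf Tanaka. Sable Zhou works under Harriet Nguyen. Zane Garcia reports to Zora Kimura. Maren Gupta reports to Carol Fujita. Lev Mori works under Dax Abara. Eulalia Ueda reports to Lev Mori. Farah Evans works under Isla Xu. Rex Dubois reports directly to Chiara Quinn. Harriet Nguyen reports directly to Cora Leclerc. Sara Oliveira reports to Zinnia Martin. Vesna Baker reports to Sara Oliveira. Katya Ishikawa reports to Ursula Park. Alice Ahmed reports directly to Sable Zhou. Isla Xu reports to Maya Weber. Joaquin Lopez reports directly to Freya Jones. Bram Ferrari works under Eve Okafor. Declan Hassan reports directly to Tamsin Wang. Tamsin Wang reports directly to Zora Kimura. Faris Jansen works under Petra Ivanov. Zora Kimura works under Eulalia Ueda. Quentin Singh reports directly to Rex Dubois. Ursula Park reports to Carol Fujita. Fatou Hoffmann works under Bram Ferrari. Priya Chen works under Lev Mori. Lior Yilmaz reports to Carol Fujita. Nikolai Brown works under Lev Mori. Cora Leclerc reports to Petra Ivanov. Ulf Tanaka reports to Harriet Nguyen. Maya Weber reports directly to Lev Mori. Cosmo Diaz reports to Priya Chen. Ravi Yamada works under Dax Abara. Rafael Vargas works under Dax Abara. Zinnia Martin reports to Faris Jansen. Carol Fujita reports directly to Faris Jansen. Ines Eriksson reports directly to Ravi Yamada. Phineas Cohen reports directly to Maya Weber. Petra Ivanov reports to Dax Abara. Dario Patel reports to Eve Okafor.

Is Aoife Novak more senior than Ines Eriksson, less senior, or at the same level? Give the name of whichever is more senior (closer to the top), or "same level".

same level

Both Aoife Novak and Ines Eriksson are 2 levels below Dax Abara.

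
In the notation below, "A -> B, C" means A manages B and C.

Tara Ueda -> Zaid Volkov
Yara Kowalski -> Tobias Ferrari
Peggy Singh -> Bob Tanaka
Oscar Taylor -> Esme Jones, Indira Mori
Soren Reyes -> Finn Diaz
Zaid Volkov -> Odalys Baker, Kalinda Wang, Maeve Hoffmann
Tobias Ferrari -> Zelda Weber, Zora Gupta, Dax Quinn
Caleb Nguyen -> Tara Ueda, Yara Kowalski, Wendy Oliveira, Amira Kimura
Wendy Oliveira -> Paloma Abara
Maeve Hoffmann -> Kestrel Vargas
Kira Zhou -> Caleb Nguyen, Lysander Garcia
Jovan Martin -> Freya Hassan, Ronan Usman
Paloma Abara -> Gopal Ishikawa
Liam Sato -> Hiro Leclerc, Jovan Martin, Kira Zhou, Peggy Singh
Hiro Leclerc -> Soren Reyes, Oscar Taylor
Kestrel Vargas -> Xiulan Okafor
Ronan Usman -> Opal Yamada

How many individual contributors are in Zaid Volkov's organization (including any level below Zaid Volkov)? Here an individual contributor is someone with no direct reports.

The people in Zaid Volkov's organization with no one reporting to them are Xiulan Okafor, Kalinda Wang, Odalys Baker. That is 3.

3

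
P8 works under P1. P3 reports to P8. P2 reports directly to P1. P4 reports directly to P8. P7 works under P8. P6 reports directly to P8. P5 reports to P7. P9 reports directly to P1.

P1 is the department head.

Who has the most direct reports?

Direct-report counts: P1 has 3; P8 has 4; P7 has 1. The largest is 4, held by P8.

P8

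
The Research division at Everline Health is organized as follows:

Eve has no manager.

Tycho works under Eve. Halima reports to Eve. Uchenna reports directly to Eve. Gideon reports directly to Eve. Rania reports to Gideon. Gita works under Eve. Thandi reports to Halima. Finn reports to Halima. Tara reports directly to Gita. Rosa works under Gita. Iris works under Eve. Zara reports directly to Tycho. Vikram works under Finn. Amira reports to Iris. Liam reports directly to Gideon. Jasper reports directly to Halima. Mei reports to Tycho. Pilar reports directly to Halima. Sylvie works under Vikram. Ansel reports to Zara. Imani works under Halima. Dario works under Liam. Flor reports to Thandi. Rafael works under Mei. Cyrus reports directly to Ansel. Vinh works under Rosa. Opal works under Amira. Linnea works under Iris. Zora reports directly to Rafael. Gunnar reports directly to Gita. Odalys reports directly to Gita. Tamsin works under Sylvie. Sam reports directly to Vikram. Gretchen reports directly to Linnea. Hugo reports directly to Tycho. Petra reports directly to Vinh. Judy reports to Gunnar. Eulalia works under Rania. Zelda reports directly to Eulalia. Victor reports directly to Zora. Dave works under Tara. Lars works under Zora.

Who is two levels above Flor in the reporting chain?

Halima

Flor reports to Thandi, and Thandi reports to Halima. So Flor's skip-level manager is Halima.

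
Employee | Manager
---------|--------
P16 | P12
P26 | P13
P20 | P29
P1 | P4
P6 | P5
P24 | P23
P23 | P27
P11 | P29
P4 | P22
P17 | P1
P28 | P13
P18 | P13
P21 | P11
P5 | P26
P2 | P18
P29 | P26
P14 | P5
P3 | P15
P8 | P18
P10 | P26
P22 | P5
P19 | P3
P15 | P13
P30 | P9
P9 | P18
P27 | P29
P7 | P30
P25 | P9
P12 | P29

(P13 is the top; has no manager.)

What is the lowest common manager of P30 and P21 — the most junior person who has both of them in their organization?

P13

P30's chain of managers is P9, P18, P13. P21's chain of managers is P11, P29, P26, P13. The first manager that appears in both chains is P13.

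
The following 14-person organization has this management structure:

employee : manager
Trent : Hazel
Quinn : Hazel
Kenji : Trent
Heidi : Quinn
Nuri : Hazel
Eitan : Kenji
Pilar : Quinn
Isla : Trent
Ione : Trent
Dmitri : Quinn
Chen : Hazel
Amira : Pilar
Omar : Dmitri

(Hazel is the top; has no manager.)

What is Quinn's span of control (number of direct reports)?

3

Quinn directly manages Heidi, Pilar, Dmitri. That is 3 direct reports.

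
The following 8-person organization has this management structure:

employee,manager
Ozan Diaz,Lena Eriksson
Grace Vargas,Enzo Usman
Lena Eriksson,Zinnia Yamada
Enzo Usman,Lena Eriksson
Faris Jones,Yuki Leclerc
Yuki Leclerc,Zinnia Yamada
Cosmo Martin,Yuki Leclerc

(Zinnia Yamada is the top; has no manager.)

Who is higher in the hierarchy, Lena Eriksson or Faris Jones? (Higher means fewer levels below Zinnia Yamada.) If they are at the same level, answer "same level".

Lena Eriksson

Lena Eriksson is 1 level below Zinnia Yamada; Faris Jones is 2. Lena Eriksson is higher.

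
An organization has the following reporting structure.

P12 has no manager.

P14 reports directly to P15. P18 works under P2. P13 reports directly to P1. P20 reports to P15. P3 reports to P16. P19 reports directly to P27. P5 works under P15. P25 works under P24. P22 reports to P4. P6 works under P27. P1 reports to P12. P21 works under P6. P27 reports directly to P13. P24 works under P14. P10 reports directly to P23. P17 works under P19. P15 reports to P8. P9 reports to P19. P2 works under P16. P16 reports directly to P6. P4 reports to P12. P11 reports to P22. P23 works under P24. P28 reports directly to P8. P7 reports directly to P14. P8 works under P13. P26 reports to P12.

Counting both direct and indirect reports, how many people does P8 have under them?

10

P8 directly manages P15, P28. Under P15: P20, P5, P14, P7, P24, P23, P10, P25 (8). P28 has no reports. So P8's organization is 2 direct reports plus everyone under them: 9 + 1 = 10.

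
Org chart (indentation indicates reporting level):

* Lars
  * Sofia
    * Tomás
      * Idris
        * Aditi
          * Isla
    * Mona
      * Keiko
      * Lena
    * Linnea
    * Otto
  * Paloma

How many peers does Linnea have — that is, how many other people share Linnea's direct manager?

3

Linnea reports to Sofia. Sofia's other direct reports are Tomás, Mona, Otto — 3 peers.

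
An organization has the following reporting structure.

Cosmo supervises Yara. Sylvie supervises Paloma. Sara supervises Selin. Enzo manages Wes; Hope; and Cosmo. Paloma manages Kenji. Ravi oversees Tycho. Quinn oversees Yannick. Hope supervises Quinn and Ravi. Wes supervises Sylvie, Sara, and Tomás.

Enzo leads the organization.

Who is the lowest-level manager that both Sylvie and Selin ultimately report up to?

Wes

Sylvie's chain of managers is Wes, Enzo. Selin's chain of managers is Sara, Wes, Enzo. The first manager that appears in both chains is Wes.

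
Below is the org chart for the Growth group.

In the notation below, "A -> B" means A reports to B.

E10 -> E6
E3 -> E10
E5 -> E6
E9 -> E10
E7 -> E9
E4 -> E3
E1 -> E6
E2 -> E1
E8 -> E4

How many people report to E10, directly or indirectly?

E10 directly manages E3, E9. Under E3: E4, E8 (2). Under E9: E7 (1). So E10's organization is 2 direct reports plus everyone under them: 3 + 2 = 5.

5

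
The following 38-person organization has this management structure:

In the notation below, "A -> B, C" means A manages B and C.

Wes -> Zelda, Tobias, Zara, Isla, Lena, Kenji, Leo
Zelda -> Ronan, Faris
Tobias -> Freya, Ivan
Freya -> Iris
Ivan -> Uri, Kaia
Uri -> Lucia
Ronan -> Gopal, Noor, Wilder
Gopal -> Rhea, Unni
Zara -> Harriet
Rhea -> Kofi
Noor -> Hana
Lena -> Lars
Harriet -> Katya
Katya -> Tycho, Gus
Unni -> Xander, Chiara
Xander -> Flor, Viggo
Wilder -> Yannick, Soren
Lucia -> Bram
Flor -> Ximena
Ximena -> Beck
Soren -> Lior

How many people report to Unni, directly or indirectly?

6

Unni directly manages Xander, Chiara. Under Xander: Viggo, Flor, Ximena, Beck (4). Chiara has no reports. So Unni's organization is 2 direct reports plus everyone under them: 5 + 1 = 6.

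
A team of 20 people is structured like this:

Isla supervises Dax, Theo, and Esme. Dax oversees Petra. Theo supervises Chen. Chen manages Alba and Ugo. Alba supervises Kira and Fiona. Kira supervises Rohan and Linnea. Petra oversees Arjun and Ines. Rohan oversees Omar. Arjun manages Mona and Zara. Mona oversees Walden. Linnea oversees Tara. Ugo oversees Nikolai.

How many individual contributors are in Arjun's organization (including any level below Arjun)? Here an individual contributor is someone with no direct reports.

2

The people in Arjun's organization with no one reporting to them are Zara, Walden. That is 2.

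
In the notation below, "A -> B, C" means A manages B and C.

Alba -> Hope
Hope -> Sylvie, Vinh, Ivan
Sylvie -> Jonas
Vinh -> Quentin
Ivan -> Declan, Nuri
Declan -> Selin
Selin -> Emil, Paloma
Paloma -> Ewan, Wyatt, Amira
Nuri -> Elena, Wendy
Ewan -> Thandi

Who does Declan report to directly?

Declan reports directly to Ivan.

Ivan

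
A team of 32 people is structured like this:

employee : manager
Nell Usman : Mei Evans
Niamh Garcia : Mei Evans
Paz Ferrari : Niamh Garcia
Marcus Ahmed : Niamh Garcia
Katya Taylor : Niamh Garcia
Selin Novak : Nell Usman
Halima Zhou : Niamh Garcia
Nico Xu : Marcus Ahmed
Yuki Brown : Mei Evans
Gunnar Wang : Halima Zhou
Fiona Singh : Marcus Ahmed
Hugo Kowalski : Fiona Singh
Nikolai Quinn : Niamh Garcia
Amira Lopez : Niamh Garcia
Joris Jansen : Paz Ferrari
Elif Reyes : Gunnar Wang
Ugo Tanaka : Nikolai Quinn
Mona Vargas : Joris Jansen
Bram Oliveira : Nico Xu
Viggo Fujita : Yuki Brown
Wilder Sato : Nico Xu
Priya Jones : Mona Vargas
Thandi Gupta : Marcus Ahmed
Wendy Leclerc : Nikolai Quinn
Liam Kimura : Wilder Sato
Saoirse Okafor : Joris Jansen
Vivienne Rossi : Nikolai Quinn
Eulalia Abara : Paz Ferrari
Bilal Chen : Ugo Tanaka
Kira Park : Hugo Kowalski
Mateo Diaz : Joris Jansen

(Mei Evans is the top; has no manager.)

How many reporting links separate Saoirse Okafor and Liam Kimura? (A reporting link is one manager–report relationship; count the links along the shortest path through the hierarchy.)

Saoirse Okafor is 3 levels below Niamh Garcia, and Liam Kimura is 4 levels below Niamh Garcia (their lowest common manager). The shortest path runs up from Saoirse Okafor to Niamh Garcia and back down to Liam Kimura: 3 + 4 = 7 links.

7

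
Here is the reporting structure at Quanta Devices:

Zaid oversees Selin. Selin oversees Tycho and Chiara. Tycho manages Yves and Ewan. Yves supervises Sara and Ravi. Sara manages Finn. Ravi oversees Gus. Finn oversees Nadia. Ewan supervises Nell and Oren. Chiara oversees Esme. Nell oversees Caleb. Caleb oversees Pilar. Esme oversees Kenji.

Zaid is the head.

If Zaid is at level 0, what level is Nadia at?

6

Chain from Nadia up to Zaid: Nadia → Finn → Sara → Yves → Tycho → Selin → Zaid. That is 6 steps up, so Nadia is 6 levels below Zaid.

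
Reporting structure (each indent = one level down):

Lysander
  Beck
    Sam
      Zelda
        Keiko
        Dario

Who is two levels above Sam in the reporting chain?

Sam reports to Beck, and Beck reports to Lysander. So Sam's skip-level manager is Lysander.

Lysander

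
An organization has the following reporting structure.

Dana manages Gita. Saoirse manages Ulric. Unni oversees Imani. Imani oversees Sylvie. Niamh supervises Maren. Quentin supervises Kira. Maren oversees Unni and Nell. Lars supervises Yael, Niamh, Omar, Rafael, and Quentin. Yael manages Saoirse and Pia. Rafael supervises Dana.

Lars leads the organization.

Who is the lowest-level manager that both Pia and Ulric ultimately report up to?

Pia's chain of managers is Yael, Lars. Ulric's chain of managers is Saoirse, Yael, Lars. The first manager that appears in both chains is Yael.

Yael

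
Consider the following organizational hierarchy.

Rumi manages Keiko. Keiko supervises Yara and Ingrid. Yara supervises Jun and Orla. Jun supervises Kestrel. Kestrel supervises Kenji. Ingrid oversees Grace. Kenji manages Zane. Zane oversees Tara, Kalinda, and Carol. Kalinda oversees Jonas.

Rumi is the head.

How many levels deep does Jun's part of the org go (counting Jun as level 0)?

The longest chain under Jun runs Jun → Kestrel → Kenji → Zane → Kalinda → Jonas, which is 5 levels below Jun.

5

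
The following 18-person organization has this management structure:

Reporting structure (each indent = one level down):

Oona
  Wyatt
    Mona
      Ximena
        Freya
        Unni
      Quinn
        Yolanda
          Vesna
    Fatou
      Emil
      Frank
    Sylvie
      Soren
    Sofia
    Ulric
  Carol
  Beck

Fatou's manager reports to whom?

Fatou reports to Wyatt, and Wyatt reports to Oona. So Fatou's skip-level manager is Oona.

Oona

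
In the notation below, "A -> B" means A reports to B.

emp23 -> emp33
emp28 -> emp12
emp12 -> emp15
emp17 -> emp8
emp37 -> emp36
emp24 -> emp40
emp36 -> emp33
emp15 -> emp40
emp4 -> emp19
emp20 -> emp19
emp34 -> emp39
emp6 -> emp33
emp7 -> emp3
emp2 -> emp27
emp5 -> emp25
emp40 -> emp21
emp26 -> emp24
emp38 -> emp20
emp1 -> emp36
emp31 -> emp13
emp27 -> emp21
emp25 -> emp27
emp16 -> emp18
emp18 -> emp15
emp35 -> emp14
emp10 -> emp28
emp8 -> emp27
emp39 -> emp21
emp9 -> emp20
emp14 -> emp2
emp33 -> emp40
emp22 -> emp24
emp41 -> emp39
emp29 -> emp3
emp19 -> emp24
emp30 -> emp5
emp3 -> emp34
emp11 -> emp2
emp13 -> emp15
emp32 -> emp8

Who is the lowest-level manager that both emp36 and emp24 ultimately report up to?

emp36's chain of managers is emp33, emp40, emp21. emp24's chain of managers is emp40, emp21. The first manager that appears in both chains is emp40.

emp40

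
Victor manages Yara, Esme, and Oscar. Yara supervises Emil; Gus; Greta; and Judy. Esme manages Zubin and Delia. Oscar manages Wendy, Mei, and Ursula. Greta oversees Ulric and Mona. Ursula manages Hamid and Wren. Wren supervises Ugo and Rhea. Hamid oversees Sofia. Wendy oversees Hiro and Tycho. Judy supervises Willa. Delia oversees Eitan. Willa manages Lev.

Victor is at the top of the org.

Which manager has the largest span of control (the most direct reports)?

Yara

Direct-report counts: Victor has 3; Oscar has 3; Wendy has 2; Ursula has 2; Hamid has 1; Wren has 2; Esme has 2; Delia has 1; Yara has 4; Judy has 1; Willa has 1; Greta has 2. The largest is 4, held by Yara.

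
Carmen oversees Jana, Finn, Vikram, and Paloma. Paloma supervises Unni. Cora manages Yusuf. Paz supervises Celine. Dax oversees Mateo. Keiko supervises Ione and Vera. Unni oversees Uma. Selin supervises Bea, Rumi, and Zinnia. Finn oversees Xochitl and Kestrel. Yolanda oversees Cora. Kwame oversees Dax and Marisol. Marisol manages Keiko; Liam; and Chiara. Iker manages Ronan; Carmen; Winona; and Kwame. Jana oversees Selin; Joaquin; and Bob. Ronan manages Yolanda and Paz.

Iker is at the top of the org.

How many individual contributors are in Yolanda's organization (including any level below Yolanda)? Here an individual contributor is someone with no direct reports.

The only person in Yolanda's organization with no one reporting to them is Yusuf. That is 1.

1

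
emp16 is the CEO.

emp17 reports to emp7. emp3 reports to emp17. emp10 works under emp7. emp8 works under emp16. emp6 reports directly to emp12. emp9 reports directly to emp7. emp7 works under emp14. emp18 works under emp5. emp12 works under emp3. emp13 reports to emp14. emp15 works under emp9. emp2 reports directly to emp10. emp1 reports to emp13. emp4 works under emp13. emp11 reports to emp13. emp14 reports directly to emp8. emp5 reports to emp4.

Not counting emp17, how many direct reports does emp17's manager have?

2

emp17 reports to emp7. emp7's other direct reports are emp10, emp9 — 2 peers.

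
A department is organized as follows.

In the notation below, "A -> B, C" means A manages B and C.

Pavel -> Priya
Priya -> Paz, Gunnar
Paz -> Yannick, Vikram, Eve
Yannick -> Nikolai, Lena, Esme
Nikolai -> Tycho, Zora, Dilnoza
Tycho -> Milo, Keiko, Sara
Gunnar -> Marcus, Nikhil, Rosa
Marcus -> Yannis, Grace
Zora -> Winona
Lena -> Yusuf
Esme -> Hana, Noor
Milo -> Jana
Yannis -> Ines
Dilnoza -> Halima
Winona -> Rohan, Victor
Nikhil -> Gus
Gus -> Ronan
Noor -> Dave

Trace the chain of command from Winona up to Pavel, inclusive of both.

Winona reports to Zora. Zora reports to Nikolai. Nikolai reports to Yannick. Yannick reports to Paz. Paz reports to Priya. Priya reports to Pavel. Pavel is at the top.

Winona -> Zora -> Nikolai -> Yannick -> Paz -> Priya -> Pavel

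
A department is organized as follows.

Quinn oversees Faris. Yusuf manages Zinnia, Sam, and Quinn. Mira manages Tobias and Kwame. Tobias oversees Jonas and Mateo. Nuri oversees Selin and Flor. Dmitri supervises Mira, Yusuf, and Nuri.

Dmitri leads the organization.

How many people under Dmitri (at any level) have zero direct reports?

8

The people in Dmitri's organization with no one reporting to them are Selin, Flor, Faris, Sam, Zinnia, Kwame, Mateo, Jonas. That is 8.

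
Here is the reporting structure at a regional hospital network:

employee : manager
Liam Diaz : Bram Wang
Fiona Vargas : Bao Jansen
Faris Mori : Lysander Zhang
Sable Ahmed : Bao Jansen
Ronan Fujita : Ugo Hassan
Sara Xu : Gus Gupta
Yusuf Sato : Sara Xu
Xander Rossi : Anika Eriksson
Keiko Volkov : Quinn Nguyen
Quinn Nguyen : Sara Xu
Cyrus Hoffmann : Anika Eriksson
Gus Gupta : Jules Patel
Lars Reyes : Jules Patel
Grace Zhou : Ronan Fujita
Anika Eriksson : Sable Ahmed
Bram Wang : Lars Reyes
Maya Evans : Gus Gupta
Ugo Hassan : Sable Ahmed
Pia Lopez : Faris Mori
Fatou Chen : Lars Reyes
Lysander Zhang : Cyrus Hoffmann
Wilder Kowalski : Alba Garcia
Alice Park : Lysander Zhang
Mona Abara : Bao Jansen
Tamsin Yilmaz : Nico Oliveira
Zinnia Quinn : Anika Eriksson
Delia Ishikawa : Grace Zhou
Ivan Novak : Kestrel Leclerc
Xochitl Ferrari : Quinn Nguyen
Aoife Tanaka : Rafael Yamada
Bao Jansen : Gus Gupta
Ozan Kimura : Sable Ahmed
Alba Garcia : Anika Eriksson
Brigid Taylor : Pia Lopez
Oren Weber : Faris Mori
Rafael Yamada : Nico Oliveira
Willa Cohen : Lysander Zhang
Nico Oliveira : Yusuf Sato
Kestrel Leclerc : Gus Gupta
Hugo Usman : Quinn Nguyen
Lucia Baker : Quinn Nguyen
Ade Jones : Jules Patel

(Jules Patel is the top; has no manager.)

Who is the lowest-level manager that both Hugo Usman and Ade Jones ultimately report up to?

Jules Patel

Hugo Usman's chain of managers is Quinn Nguyen, Sara Xu, Gus Gupta, Jules Patel. Ade Jones's chain of managers is Jules Patel. The first manager that appears in both chains is Jules Patel.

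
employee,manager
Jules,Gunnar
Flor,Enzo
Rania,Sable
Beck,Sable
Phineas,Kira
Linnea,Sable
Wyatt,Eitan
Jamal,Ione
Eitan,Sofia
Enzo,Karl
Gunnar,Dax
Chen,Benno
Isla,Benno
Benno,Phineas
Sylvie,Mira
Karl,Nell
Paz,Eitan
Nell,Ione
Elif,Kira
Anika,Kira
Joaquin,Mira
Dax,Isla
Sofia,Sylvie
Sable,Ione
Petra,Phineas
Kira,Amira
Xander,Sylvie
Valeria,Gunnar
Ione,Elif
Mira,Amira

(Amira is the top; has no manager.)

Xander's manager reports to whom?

Mira

Xander reports to Sylvie, and Sylvie reports to Mira. So Xander's skip-level manager is Mira.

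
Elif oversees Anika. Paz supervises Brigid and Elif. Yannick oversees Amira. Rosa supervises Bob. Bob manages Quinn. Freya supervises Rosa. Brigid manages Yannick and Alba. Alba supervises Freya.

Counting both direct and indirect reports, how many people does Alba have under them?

Alba directly manages Freya. Under Freya: Rosa, Bob, Quinn (3). That's 4 in total.

4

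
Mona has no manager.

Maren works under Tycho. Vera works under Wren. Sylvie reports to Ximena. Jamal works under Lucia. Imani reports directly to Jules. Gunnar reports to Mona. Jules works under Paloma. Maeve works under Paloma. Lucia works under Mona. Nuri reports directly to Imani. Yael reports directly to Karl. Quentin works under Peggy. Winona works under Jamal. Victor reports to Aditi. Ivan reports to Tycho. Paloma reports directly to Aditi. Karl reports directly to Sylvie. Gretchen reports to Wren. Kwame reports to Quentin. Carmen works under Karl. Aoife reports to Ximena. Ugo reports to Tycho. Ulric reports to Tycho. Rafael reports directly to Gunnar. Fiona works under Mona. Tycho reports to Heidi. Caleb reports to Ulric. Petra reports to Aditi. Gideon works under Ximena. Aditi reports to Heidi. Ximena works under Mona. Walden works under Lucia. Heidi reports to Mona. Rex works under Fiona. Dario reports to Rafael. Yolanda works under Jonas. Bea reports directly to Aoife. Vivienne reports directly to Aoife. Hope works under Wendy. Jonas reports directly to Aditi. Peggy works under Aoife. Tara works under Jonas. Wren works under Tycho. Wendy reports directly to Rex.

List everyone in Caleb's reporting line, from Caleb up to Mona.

Caleb reports to Ulric. Ulric reports to Tycho. Tycho reports to Heidi. Heidi reports to Mona. Mona is at the top.

Caleb -> Ulric -> Tycho -> Heidi -> Mona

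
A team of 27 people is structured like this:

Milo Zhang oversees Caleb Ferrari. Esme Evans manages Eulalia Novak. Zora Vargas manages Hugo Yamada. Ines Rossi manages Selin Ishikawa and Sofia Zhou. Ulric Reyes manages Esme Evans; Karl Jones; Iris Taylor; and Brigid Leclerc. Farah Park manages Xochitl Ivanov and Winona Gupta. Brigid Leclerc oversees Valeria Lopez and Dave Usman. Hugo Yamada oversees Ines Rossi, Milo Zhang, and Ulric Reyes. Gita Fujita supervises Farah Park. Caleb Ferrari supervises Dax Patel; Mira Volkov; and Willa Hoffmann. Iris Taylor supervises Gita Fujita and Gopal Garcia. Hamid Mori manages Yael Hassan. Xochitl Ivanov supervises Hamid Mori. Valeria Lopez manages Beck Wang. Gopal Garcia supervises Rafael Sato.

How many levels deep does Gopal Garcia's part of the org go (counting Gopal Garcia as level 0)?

The longest chain under Gopal Garcia runs Gopal Garcia → Rafael Sato, which is 1 level below Gopal Garcia.

1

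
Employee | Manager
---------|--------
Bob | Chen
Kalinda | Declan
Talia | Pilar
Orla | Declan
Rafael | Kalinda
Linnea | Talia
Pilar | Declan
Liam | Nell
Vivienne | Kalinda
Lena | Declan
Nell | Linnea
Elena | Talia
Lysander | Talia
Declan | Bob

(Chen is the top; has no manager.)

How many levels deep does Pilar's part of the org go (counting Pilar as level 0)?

The longest chain under Pilar runs Pilar → Talia → Linnea → Nell → Liam, which is 4 levels below Pilar.

4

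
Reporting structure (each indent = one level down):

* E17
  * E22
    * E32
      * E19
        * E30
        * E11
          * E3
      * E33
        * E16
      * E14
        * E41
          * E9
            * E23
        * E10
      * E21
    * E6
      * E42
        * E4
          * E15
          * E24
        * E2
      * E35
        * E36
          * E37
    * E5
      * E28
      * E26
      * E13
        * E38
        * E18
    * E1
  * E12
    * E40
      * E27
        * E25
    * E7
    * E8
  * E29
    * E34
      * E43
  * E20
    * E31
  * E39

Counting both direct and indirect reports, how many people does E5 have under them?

5

E5 directly manages E28, E26, E13. E28 has no reports. E26 has no reports. Under E13: E18, E38 (2). So E5's organization is 3 direct reports plus everyone under them: 1 + 1 + 3 = 5.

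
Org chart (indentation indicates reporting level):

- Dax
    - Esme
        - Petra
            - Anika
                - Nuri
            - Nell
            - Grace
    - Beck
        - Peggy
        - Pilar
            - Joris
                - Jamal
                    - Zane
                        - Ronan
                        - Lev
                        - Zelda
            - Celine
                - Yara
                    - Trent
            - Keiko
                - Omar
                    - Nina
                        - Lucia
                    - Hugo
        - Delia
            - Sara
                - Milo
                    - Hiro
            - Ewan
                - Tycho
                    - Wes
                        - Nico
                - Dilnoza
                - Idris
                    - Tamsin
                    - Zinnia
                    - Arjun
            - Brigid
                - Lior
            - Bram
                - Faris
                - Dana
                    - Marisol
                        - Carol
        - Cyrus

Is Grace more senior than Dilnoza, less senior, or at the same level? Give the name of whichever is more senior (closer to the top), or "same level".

Grace is 3 levels below Dax; Dilnoza is 4. Grace is higher.

Grace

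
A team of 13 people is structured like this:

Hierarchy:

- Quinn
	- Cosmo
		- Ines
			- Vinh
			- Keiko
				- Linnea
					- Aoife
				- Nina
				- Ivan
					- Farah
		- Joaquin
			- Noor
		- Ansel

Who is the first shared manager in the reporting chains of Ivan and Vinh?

Ines

Ivan's chain of managers is Keiko, Ines, Cosmo, Quinn. Vinh's chain of managers is Ines, Cosmo, Quinn. The first manager that appears in both chains is Ines.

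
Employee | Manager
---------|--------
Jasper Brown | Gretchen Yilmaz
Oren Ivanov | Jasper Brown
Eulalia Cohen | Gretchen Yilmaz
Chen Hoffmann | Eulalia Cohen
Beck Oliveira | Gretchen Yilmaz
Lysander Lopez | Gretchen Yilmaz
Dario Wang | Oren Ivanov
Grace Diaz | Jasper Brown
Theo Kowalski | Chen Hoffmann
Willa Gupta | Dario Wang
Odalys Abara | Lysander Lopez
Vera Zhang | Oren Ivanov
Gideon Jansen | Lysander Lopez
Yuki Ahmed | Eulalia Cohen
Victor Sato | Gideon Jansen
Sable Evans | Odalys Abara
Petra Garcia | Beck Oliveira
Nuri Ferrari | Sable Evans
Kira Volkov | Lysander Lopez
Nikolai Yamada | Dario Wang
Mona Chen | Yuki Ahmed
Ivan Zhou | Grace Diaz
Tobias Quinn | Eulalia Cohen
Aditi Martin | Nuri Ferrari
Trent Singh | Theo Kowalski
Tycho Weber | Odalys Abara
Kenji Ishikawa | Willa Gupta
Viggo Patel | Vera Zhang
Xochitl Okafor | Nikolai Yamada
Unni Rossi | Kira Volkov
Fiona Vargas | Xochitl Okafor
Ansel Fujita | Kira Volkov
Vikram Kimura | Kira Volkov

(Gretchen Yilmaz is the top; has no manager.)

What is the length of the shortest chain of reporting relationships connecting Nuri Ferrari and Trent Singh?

Nuri Ferrari is 4 levels below Gretchen Yilmaz, and Trent Singh is 4 levels below Gretchen Yilmaz (their lowest common manager). The shortest path runs up from Nuri Ferrari to Gretchen Yilmaz and back down to Trent Singh: 4 + 4 = 8 links.

8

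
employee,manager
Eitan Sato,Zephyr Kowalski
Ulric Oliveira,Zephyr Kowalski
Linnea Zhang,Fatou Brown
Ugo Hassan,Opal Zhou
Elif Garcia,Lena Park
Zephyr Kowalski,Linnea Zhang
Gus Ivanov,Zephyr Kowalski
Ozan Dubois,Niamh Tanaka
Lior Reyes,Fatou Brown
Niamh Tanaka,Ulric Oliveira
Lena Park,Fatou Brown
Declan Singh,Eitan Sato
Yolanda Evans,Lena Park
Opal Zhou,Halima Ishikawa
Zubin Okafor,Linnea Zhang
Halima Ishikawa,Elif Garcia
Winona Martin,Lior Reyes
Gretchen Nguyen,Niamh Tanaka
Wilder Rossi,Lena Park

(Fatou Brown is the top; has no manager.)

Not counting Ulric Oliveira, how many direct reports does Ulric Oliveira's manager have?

2

Ulric Oliveira reports to Zephyr Kowalski. Zephyr Kowalski's other direct reports are Eitan Sato, Gus Ivanov — 2 peers.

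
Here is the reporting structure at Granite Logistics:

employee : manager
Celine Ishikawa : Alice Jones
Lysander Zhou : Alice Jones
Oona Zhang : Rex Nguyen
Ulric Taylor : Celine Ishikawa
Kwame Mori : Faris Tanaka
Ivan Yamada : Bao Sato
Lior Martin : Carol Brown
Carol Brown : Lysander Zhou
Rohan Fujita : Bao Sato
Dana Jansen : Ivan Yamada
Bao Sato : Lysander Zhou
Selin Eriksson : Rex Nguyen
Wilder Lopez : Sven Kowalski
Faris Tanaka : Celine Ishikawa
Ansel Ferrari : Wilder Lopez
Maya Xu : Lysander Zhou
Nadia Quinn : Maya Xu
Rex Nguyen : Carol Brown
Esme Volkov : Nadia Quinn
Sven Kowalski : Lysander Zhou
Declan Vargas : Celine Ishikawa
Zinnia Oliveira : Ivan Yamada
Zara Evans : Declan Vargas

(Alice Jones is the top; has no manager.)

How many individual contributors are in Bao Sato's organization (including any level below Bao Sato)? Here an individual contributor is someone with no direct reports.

The people in Bao Sato's organization with no one reporting to them are Rohan Fujita, Zinnia Oliveira, Dana Jansen. That is 3.

3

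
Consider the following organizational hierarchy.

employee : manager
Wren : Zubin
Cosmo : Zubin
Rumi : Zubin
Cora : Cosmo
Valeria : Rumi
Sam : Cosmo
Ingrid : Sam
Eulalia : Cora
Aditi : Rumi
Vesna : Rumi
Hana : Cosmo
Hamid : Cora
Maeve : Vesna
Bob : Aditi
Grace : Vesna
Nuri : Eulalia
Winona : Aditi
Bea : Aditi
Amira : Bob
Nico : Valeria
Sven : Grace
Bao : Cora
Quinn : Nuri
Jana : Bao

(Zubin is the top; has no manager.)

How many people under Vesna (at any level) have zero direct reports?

The people in Vesna's organization with no one reporting to them are Sven, Maeve. That is 2.

2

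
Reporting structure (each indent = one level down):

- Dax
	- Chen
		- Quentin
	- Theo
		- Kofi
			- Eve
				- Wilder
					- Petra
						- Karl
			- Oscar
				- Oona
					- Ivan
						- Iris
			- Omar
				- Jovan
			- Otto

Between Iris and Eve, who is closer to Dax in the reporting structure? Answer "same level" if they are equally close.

Eve

Iris is 6 levels below Dax; Eve is 3. Eve is higher.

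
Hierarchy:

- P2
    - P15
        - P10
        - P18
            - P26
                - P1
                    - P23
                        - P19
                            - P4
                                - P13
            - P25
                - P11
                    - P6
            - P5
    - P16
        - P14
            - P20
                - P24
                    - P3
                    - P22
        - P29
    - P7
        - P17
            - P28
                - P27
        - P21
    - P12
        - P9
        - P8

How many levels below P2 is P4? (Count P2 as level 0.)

7

Chain from P4 up to P2: P4 → P19 → P23 → P1 → P26 → P18 → P15 → P2. That is 7 steps up, so P4 is 7 levels below P2.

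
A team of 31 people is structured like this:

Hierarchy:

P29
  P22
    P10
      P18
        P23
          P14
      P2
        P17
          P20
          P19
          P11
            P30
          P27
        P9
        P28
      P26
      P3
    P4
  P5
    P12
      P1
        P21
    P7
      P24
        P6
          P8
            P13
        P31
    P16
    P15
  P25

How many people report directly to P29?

3

P29 directly manages P22, P5, P25. That is 3 direct reports.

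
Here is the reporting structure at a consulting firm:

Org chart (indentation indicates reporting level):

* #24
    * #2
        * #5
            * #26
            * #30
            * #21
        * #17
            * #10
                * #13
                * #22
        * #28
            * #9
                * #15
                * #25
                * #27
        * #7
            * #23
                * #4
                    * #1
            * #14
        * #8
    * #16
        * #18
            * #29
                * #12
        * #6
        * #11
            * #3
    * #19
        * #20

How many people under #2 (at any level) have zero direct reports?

The people in #2's organization with no one reporting to them are #8, #14, #1, #27, #25, #15, #22, #13, #21, #30, #26. That is 11.

11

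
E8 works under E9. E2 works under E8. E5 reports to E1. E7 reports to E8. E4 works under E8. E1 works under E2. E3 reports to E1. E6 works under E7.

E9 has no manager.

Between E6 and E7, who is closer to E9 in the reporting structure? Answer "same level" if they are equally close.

E6 is 3 levels below E9; E7 is 2. E7 is higher.

E7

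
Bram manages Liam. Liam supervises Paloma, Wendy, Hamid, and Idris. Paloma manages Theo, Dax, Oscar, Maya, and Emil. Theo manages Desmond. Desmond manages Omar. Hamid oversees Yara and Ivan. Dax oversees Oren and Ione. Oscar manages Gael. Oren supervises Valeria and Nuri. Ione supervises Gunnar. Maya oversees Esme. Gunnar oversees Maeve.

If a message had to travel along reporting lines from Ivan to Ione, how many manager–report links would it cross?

Ivan is 2 levels below Liam, and Ione is 3 levels below Liam (their lowest common manager). The shortest path runs up from Ivan to Liam and back down to Ione: 2 + 3 = 5 links.

5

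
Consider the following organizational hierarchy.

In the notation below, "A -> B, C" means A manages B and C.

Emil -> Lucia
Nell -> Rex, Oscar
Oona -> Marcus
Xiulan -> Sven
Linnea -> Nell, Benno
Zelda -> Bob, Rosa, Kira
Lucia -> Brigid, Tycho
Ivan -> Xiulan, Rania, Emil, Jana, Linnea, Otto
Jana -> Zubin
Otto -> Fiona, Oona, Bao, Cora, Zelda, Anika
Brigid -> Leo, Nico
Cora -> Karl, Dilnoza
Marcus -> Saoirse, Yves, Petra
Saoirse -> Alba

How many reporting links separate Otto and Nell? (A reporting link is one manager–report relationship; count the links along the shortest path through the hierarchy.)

Otto is 1 level below Ivan, and Nell is 2 levels below Ivan (their lowest common manager). The shortest path runs up from Otto to Ivan and back down to Nell: 1 + 2 = 3 links.

3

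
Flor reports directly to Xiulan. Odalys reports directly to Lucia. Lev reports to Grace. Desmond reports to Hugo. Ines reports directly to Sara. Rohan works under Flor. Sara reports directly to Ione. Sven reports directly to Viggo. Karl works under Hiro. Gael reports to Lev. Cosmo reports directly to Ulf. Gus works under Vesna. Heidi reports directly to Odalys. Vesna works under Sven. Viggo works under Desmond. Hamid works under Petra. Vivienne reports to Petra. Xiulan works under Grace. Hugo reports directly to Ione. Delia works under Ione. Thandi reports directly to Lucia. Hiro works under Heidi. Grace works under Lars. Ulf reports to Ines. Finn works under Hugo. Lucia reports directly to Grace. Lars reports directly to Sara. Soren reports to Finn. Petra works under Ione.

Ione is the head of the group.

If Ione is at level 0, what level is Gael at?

5

Chain from Gael up to Ione: Gael → Lev → Grace → Lars → Sara → Ione. That is 5 steps up, so Gael is 5 levels below Ione.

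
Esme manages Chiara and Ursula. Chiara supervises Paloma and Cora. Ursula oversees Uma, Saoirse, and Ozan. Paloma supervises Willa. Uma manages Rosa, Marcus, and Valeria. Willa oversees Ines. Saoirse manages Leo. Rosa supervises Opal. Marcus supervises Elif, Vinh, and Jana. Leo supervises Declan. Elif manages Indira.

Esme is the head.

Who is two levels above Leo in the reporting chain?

Leo reports to Saoirse, and Saoirse reports to Ursula. So Leo's skip-level manager is Ursula.

Ursula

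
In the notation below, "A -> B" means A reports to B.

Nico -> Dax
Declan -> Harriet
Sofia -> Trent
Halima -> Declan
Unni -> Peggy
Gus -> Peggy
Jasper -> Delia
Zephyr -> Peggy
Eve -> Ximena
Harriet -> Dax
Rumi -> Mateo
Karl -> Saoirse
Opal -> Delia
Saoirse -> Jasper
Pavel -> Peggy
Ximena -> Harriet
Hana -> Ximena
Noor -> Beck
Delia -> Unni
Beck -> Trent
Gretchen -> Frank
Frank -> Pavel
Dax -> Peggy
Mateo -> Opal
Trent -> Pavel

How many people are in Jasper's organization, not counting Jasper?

Jasper directly manages Saoirse. Under Saoirse: Karl (1). That's 2 in total.

2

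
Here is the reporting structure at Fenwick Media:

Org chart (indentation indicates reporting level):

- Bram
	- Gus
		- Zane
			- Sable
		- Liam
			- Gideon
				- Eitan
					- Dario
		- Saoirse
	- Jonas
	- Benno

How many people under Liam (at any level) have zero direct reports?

The only person in Liam's organization with no one reporting to them is Dario. That is 1.

1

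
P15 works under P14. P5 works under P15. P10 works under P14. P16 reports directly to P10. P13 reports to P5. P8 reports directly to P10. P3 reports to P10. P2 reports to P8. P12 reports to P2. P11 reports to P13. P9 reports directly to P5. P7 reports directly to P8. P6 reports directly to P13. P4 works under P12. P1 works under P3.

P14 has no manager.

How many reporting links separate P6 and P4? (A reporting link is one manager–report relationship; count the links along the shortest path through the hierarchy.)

P6 is 4 levels below P14, and P4 is 5 levels below P14 (their lowest common manager). The shortest path runs up from P6 to P14 and back down to P4: 4 + 5 = 9 links.

9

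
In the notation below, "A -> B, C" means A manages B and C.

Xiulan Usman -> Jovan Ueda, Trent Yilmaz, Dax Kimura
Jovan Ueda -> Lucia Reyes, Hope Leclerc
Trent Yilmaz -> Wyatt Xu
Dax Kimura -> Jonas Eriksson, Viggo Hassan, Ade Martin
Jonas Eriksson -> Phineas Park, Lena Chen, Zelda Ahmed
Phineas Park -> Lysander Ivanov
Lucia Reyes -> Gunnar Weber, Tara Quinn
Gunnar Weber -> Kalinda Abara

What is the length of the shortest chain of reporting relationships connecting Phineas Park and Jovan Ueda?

Phineas Park is 3 levels below Xiulan Usman, and Jovan Ueda is 1 level below Xiulan Usman (their lowest common manager). The shortest path runs up from Phineas Park to Xiulan Usman and back down to Jovan Ueda: 3 + 1 = 4 links.

4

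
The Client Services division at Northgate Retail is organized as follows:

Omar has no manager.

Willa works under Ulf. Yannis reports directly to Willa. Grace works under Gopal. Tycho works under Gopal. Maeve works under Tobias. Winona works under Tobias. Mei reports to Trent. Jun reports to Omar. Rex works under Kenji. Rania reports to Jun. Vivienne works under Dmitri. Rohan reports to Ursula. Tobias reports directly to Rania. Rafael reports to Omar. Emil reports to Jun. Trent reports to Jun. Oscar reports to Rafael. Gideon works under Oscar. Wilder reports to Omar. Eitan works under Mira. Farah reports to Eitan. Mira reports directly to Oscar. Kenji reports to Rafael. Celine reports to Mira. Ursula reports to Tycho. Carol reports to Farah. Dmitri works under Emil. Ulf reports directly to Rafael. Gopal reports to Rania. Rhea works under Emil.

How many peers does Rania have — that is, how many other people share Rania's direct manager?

2

Rania reports to Jun. Jun's other direct reports are Emil, Trent — 2 peers.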